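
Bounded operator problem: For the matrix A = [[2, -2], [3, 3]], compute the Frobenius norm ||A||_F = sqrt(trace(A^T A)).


||A||_F^2 = sum a_ij^2
= 2^2 + (-2)^2 + 3^2 + 3^2
= 4 + 4 + 9 + 9 = 26
||A||_F = sqrt(26) = 5.0990

5.0990


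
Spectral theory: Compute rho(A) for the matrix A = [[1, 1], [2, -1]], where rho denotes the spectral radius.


For a 2x2 matrix, eigenvalues satisfy lambda^2 - (trace)*lambda + det = 0
trace = 1 + -1 = 0
det = 1*-1 - 1*2 = -3
discriminant = 0^2 - 4*(-3) = 12
spectral radius = max |eigenvalue| = 1.7321

1.7321


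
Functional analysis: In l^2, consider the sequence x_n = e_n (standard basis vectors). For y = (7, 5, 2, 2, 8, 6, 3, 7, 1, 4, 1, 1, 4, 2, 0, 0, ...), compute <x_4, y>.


x_4 = e_4 is the standard basis vector with 1 in position 4.
<x_4, y> = y_4 = 2
As n -> infinity, <x_n, y> -> 0, confirming weak convergence of (x_n) to 0.

2


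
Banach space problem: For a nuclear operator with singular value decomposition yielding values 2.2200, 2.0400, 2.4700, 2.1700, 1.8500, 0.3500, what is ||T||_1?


The nuclear norm is the sum of all singular values.
||T||_1 = 2.2200 + 2.0400 + 2.4700 + 2.1700 + 1.8500 + 0.3500
= 11.1000

11.1000


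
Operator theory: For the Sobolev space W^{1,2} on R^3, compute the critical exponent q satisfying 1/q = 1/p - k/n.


Using the Sobolev embedding formula: 1/q = 1/p - k/n
1/q = 1/2 - 1/3 = 1/6
q = 1/(1/6) = 6

6.0000


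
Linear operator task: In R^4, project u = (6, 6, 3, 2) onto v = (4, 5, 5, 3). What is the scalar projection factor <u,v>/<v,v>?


Computing <u,v> = 6*4 + 6*5 + 3*5 + 2*3 = 75
Computing <v,v> = 4^2 + 5^2 + 5^2 + 3^2 = 75
Projection coefficient = 75/75 = 1.0000

1.0000


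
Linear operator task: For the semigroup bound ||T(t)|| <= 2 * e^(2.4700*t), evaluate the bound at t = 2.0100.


||T(2.0100)|| <= 2 * exp(2.4700 * 2.0100)
= 2 * exp(4.9647)
= 2 * 143.2656
= 286.5311

286.5311


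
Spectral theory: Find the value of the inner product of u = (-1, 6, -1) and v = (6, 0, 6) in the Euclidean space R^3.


Computing the standard inner product <u, v> = sum u_i * v_i
= -1*6 + 6*0 + -1*6
= -6 + 0 + -6
= -12

-12


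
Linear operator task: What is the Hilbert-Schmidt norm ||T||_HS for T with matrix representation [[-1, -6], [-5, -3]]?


The Hilbert-Schmidt norm is sqrt(sum of squares of all entries).
Sum of squares = (-1)^2 + (-6)^2 + (-5)^2 + (-3)^2
= 1 + 36 + 25 + 9 = 71
||T||_HS = sqrt(71) = 8.4261

8.4261


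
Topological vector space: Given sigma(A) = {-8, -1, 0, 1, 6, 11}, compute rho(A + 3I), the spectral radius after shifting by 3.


Spectrum of A + 3I = {-5, 2, 3, 4, 9, 14}
Spectral radius = max |lambda| over the shifted spectrum
= max(5, 2, 3, 4, 9, 14) = 14

14


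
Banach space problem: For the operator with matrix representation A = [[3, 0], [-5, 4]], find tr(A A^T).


trace(A * A^T) = sum of squares of all entries
= 3^2 + 0^2 + (-5)^2 + 4^2
= 9 + 0 + 25 + 16
= 50

50


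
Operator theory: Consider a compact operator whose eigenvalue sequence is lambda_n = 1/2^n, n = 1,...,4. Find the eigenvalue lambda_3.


The eigenvalue formula gives lambda_3 = 1/2^3
= 1/8
= 0.1250

0.1250


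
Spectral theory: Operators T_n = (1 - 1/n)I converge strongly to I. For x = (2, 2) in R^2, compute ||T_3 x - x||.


T_3 x - x = (1 - 1/3)x - x = -x/3
||x|| = sqrt(8) = 2.8284
||T_3 x - x|| = ||x||/3 = 2.8284/3 = 0.9428

0.9428


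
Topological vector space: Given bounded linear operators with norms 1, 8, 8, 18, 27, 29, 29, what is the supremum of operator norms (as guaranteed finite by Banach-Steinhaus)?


By the Uniform Boundedness Principle, the supremum of norms is finite.
sup_k ||T_k|| = max(1, 8, 8, 18, 27, 29, 29) = 29

29


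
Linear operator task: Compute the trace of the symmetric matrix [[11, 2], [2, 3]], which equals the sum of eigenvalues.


For a self-adjoint (symmetric) matrix, the eigenvalues are real.
The sum of eigenvalues equals the trace of the matrix.
trace = 11 + 3 = 14

14


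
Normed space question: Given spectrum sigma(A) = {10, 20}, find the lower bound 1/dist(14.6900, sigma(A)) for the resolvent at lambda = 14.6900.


dist(14.6900, {10, 20}) = min(|14.6900 - 10|, |14.6900 - 20|)
= min(4.6900, 5.3100) = 4.6900
Resolvent bound = 1/4.6900 = 0.2132

0.2132


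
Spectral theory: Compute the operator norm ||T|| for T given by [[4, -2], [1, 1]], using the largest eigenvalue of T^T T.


A^T A = [[17, -7], [-7, 5]]
trace(A^T A) = 22, det(A^T A) = 36
discriminant = 22^2 - 4*36 = 340
Largest eigenvalue of A^T A = (trace + sqrt(disc))/2 = 20.2195
||T|| = sqrt(20.2195) = 4.4966

4.4966


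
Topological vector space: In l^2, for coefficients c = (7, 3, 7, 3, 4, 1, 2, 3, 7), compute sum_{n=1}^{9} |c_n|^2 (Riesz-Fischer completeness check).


sum |c_n|^2 = 7^2 + 3^2 + 7^2 + 3^2 + 4^2 + 1^2 + 2^2 + 3^2 + 7^2
= 49 + 9 + 49 + 9 + 16 + 1 + 4 + 9 + 49
= 195

195


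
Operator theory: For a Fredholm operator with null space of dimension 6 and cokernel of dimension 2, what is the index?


The Fredholm index is defined as ind(T) = dim(ker T) - dim(coker T)
= 6 - 2
= 4

4


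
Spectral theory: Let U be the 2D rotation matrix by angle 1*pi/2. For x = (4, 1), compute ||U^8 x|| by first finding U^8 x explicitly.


U is a rotation by theta = 1*pi/2
U^8 = rotation by 8*theta = 8*pi/2 = 0*pi/2 (mod 2*pi)
cos(0*pi/2) = 1.0000, sin(0*pi/2) = 0.0000
U^8 x = (1.0000 * 4 - 0.0000 * 1, 0.0000 * 4 + 1.0000 * 1)
= (4.0000, 1.0000)
||U^8 x|| = sqrt(4.0000^2 + 1.0000^2) = sqrt(17.0000) = 4.1231

4.1231


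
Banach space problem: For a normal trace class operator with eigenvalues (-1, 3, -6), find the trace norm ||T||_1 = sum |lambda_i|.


For a normal operator, singular values equal |eigenvalues|.
Trace norm = sum |lambda_i| = 1 + 3 + 6
= 10

10


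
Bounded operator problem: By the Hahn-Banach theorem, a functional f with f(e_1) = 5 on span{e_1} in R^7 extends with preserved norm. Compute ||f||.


The norm of f is given by ||f|| = sup_{||x||=1} |f(x)|.
On span{e_1}, ||e_1|| = 1, so ||f|| = |f(e_1)| / ||e_1||
= |5| / 1 = 5.0000

5.0000


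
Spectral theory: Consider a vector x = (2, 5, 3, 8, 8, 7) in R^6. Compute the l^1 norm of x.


The l^1 norm equals the sum of absolute values of all components.
||x||_1 = 2 + 5 + 3 + 8 + 8 + 7
= 33

33.0000


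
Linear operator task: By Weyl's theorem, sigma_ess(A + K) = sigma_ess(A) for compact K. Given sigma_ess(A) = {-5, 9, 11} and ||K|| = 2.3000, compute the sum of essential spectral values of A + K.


By Weyl's theorem, the essential spectrum is invariant under compact perturbations.
sigma_ess(A + K) = sigma_ess(A) = {-5, 9, 11}
Sum = -5 + 9 + 11 = 15

15


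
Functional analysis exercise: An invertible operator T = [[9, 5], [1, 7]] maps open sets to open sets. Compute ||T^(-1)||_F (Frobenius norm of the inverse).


det(T) = 9*7 - 5*1 = 58
T^(-1) = (1/58) * [[7, -5], [-1, 9]] = [[0.1207, -0.0862], [-0.0172, 0.1552]]
||T^(-1)||_F^2 = 0.1207^2 + (-0.0862)^2 + (-0.0172)^2 + 0.1552^2 = 0.0464
||T^(-1)||_F = sqrt(0.0464) = 0.2153

0.2153


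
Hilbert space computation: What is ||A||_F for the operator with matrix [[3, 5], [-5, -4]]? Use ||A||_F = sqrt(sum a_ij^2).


||A||_F^2 = sum a_ij^2
= 3^2 + 5^2 + (-5)^2 + (-4)^2
= 9 + 25 + 25 + 16 = 75
||A||_F = sqrt(75) = 8.6603

8.6603


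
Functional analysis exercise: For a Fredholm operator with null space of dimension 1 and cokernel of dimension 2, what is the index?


The Fredholm index is defined as ind(T) = dim(ker T) - dim(coker T)
= 1 - 2
= -1

-1


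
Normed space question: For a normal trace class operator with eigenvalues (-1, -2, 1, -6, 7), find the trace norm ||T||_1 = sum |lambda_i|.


For a normal operator, singular values equal |eigenvalues|.
Trace norm = sum |lambda_i| = 1 + 2 + 1 + 6 + 7
= 17

17


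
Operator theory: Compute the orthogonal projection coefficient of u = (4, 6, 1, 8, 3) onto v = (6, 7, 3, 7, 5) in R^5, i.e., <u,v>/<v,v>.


Computing <u,v> = 4*6 + 6*7 + 1*3 + 8*7 + 3*5 = 140
Computing <v,v> = 6^2 + 7^2 + 3^2 + 7^2 + 5^2 = 168
Projection coefficient = 140/168 = 0.8333

0.8333


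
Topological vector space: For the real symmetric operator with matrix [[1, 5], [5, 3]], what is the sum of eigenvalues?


For a self-adjoint (symmetric) matrix, the eigenvalues are real.
The sum of eigenvalues equals the trace of the matrix.
trace = 1 + 3 = 4

4


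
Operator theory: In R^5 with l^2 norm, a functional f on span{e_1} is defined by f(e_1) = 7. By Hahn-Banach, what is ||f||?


The norm of f is given by ||f|| = sup_{||x||=1} |f(x)|.
On span{e_1}, ||e_1|| = 1, so ||f|| = |f(e_1)| / ||e_1||
= |7| / 1 = 7.0000

7.0000


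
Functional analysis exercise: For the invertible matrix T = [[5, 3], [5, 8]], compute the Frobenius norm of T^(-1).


det(T) = 5*8 - 3*5 = 25
T^(-1) = (1/25) * [[8, -3], [-5, 5]] = [[0.3200, -0.1200], [-0.2000, 0.2000]]
||T^(-1)||_F^2 = 0.3200^2 + (-0.1200)^2 + (-0.2000)^2 + 0.2000^2 = 0.1968
||T^(-1)||_F = sqrt(0.1968) = 0.4436

0.4436


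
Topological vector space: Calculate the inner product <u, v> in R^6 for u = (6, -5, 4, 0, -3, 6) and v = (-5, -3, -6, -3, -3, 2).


Computing the standard inner product <u, v> = sum u_i * v_i
= 6*-5 + -5*-3 + 4*-6 + 0*-3 + -3*-3 + 6*2
= -30 + 15 + -24 + 0 + 9 + 12
= -18

-18


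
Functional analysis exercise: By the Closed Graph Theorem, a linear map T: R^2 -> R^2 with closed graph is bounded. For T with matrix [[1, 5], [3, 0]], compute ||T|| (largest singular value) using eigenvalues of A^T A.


A^T A = [[10, 5], [5, 25]]
trace(A^T A) = 35, det(A^T A) = 225
discriminant = 35^2 - 4*225 = 325
Largest eigenvalue of A^T A = (trace + sqrt(disc))/2 = 26.5139
||T|| = sqrt(26.5139) = 5.1492

5.1492


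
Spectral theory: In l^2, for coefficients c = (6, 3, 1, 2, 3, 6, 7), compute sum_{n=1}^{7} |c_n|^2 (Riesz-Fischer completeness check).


sum |c_n|^2 = 6^2 + 3^2 + 1^2 + 2^2 + 3^2 + 6^2 + 7^2
= 36 + 9 + 1 + 4 + 9 + 36 + 49
= 144

144


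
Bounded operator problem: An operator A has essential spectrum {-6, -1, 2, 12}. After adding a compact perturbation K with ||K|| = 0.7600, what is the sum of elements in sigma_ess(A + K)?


By Weyl's theorem, the essential spectrum is invariant under compact perturbations.
sigma_ess(A + K) = sigma_ess(A) = {-6, -1, 2, 12}
Sum = -6 + -1 + 2 + 12 = 7

7


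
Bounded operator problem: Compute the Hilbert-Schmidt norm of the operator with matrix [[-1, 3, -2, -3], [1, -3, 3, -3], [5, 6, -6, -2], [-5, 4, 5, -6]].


The Hilbert-Schmidt norm is sqrt(sum of squares of all entries).
Sum of squares = (-1)^2 + 3^2 + (-2)^2 + (-3)^2 + 1^2 + (-3)^2 + 3^2 + (-3)^2 + 5^2 + 6^2 + (-6)^2 + (-2)^2 + (-5)^2 + 4^2 + 5^2 + (-6)^2
= 1 + 9 + 4 + 9 + 1 + 9 + 9 + 9 + 25 + 36 + 36 + 4 + 25 + 16 + 25 + 36 = 254
||T||_HS = sqrt(254) = 15.9374

15.9374


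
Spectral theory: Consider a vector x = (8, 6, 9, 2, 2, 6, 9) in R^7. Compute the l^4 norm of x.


The l^4 norm = (sum |x_i|^4)^(1/4)
Sum of 4th powers = 4096 + 1296 + 6561 + 16 + 16 + 1296 + 6561 = 19842
||x||_4 = (19842)^(1/4) = 11.8685

11.8685


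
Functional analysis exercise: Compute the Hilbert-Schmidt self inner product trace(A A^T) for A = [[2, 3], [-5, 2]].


trace(A * A^T) = sum of squares of all entries
= 2^2 + 3^2 + (-5)^2 + 2^2
= 4 + 9 + 25 + 4
= 42

42


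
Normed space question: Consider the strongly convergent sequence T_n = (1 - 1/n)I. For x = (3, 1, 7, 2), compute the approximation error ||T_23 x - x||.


T_23 x - x = (1 - 1/23)x - x = -x/23
||x|| = sqrt(63) = 7.9373
||T_23 x - x|| = ||x||/23 = 7.9373/23 = 0.3451

0.3451


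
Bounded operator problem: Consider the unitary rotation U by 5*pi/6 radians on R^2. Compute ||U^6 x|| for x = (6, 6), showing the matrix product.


U is a rotation by theta = 5*pi/6
U^6 = rotation by 6*theta = 30*pi/6 = 6*pi/6 (mod 2*pi)
cos(6*pi/6) = -1.0000, sin(6*pi/6) = 0.0000
U^6 x = (-1.0000 * 6 - 0.0000 * 6, 0.0000 * 6 + -1.0000 * 6)
= (-6.0000, -6.0000)
||U^6 x|| = sqrt((-6.0000)^2 + (-6.0000)^2) = sqrt(72.0000) = 8.4853

8.4853


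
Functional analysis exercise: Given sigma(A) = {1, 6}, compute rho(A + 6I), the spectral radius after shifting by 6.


Spectrum of A + 6I = {7, 12}
Spectral radius = max |lambda| over the shifted spectrum
= max(7, 12) = 12

12


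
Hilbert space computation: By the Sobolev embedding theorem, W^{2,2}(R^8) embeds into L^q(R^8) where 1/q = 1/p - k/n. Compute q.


Using the Sobolev embedding formula: 1/q = 1/p - k/n
1/q = 1/2 - 2/8 = 1/4
q = 1/(1/4) = 4

4.0000


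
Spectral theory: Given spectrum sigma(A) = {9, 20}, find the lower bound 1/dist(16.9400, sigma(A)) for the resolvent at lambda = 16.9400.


dist(16.9400, {9, 20}) = min(|16.9400 - 9|, |16.9400 - 20|)
= min(7.9400, 3.0600) = 3.0600
Resolvent bound = 1/3.0600 = 0.3268

0.3268


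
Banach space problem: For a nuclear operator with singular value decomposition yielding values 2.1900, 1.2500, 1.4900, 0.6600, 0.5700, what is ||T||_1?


The nuclear norm is the sum of all singular values.
||T||_1 = 2.1900 + 1.2500 + 1.4900 + 0.6600 + 0.5700
= 6.1600

6.1600


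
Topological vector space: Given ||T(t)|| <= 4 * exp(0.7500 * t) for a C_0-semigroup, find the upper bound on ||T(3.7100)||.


||T(3.7100)|| <= 4 * exp(0.7500 * 3.7100)
= 4 * exp(2.7825)
= 4 * 16.1594
= 64.6375

64.6375


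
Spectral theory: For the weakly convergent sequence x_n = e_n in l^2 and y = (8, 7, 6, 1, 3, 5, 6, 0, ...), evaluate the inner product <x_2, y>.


x_2 = e_2 is the standard basis vector with 1 in position 2.
<x_2, y> = y_2 = 7
As n -> infinity, <x_n, y> -> 0, confirming weak convergence of (x_n) to 0.

7


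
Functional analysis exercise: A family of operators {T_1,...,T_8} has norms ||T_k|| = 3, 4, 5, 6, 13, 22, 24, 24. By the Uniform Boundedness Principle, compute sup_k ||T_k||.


By the Uniform Boundedness Principle, the supremum of norms is finite.
sup_k ||T_k|| = max(3, 4, 5, 6, 13, 22, 24, 24) = 24

24


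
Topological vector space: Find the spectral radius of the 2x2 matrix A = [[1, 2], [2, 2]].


For a 2x2 matrix, eigenvalues satisfy lambda^2 - (trace)*lambda + det = 0
trace = 1 + 2 = 3
det = 1*2 - 2*2 = -2
discriminant = 3^2 - 4*(-2) = 17
spectral radius = max |eigenvalue| = 3.5616

3.5616


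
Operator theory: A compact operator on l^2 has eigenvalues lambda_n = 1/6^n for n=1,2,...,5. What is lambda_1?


The eigenvalue formula gives lambda_1 = 1/6^1
= 1/6
= 0.1667

0.1667


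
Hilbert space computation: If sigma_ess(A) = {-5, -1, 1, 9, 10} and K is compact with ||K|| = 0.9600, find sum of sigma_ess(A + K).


By Weyl's theorem, the essential spectrum is invariant under compact perturbations.
sigma_ess(A + K) = sigma_ess(A) = {-5, -1, 1, 9, 10}
Sum = -5 + -1 + 1 + 9 + 10 = 14

14


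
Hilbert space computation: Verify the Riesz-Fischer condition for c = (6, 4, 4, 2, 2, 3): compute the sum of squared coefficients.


sum |c_n|^2 = 6^2 + 4^2 + 4^2 + 2^2 + 2^2 + 3^2
= 36 + 16 + 16 + 4 + 4 + 9
= 85

85


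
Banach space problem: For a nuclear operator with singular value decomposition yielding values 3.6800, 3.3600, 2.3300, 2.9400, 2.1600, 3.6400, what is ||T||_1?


The nuclear norm is the sum of all singular values.
||T||_1 = 3.6800 + 3.3600 + 2.3300 + 2.9400 + 2.1600 + 3.6400
= 18.1100

18.1100


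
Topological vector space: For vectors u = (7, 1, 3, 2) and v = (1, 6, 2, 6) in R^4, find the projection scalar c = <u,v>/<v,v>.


Computing <u,v> = 7*1 + 1*6 + 3*2 + 2*6 = 31
Computing <v,v> = 1^2 + 6^2 + 2^2 + 6^2 = 77
Projection coefficient = 31/77 = 0.4026

0.4026


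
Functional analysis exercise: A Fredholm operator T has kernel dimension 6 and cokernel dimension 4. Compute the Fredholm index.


The Fredholm index is defined as ind(T) = dim(ker T) - dim(coker T)
= 6 - 4
= 2

2


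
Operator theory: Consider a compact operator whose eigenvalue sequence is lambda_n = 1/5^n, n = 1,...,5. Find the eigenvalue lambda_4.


The eigenvalue formula gives lambda_4 = 1/5^4
= 1/625
= 0.0016

0.0016


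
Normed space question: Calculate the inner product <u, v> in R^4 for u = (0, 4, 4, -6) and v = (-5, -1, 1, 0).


Computing the standard inner product <u, v> = sum u_i * v_i
= 0*-5 + 4*-1 + 4*1 + -6*0
= 0 + -4 + 4 + 0
= 0

0


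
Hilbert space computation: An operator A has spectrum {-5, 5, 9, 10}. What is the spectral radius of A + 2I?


Spectrum of A + 2I = {-3, 7, 11, 12}
Spectral radius = max |lambda| over the shifted spectrum
= max(3, 7, 11, 12) = 12

12


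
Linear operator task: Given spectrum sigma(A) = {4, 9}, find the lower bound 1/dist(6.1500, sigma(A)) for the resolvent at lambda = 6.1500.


dist(6.1500, {4, 9}) = min(|6.1500 - 4|, |6.1500 - 9|)
= min(2.1500, 2.8500) = 2.1500
Resolvent bound = 1/2.1500 = 0.4651

0.4651


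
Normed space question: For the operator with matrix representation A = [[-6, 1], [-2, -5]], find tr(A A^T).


trace(A * A^T) = sum of squares of all entries
= (-6)^2 + 1^2 + (-2)^2 + (-5)^2
= 36 + 1 + 4 + 25
= 66

66


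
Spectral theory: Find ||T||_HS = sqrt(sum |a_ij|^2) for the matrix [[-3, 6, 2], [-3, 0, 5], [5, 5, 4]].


The Hilbert-Schmidt norm is sqrt(sum of squares of all entries).
Sum of squares = (-3)^2 + 6^2 + 2^2 + (-3)^2 + 0^2 + 5^2 + 5^2 + 5^2 + 4^2
= 9 + 36 + 4 + 9 + 0 + 25 + 25 + 25 + 16 = 149
||T||_HS = sqrt(149) = 12.2066

12.2066


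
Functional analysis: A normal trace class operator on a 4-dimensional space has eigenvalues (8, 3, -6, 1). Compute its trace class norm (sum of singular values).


For a normal operator, singular values equal |eigenvalues|.
Trace norm = sum |lambda_i| = 8 + 3 + 6 + 1
= 18

18


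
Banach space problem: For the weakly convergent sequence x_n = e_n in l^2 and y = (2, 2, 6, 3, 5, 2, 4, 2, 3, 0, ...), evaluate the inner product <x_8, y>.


x_8 = e_8 is the standard basis vector with 1 in position 8.
<x_8, y> = y_8 = 2
As n -> infinity, <x_n, y> -> 0, confirming weak convergence of (x_n) to 0.

2


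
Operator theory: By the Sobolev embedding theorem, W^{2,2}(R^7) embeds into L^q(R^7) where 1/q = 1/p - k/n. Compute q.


Using the Sobolev embedding formula: 1/q = 1/p - k/n
1/q = 1/2 - 2/7 = 3/14
q = 1/(3/14) = 14/3 = 4.6667

4.6667


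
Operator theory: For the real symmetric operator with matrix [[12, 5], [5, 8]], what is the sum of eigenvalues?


For a self-adjoint (symmetric) matrix, the eigenvalues are real.
The sum of eigenvalues equals the trace of the matrix.
trace = 12 + 8 = 20

20


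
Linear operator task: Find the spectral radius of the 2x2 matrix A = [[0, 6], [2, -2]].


For a 2x2 matrix, eigenvalues satisfy lambda^2 - (trace)*lambda + det = 0
trace = 0 + -2 = -2
det = 0*-2 - 6*2 = -12
discriminant = (-2)^2 - 4*(-12) = 52
spectral radius = max |eigenvalue| = 4.6056

4.6056


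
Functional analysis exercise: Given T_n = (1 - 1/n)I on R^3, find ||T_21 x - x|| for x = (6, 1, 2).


T_21 x - x = (1 - 1/21)x - x = -x/21
||x|| = sqrt(41) = 6.4031
||T_21 x - x|| = ||x||/21 = 6.4031/21 = 0.3049

0.3049


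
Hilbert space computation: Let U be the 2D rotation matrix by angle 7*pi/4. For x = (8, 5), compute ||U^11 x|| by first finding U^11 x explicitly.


U is a rotation by theta = 7*pi/4
U^11 = rotation by 11*theta = 77*pi/4 = 5*pi/4 (mod 2*pi)
cos(5*pi/4) = -0.7071, sin(5*pi/4) = -0.7071
U^11 x = (-0.7071 * 8 - -0.7071 * 5, -0.7071 * 8 + -0.7071 * 5)
= (-2.1213, -9.1924)
||U^11 x|| = sqrt((-2.1213)^2 + (-9.1924)^2) = sqrt(89.0000) = 9.4340

9.4340


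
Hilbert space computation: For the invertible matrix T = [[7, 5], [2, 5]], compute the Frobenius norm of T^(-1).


det(T) = 7*5 - 5*2 = 25
T^(-1) = (1/25) * [[5, -5], [-2, 7]] = [[0.2000, -0.2000], [-0.0800, 0.2800]]
||T^(-1)||_F^2 = 0.2000^2 + (-0.2000)^2 + (-0.0800)^2 + 0.2800^2 = 0.1648
||T^(-1)||_F = sqrt(0.1648) = 0.4060

0.4060


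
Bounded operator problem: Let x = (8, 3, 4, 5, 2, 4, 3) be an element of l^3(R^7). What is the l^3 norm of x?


The l^3 norm = (sum |x_i|^3)^(1/3)
Sum of 3th powers = 512 + 27 + 64 + 125 + 8 + 64 + 27 = 827
||x||_3 = (827)^(1/3) = 9.3865

9.3865


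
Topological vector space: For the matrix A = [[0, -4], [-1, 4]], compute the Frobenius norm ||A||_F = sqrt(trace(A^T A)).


||A||_F^2 = sum a_ij^2
= 0^2 + (-4)^2 + (-1)^2 + 4^2
= 0 + 16 + 1 + 16 = 33
||A||_F = sqrt(33) = 5.7446

5.7446


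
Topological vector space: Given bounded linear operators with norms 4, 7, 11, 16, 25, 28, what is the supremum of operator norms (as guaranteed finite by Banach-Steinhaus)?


By the Uniform Boundedness Principle, the supremum of norms is finite.
sup_k ||T_k|| = max(4, 7, 11, 16, 25, 28) = 28

28


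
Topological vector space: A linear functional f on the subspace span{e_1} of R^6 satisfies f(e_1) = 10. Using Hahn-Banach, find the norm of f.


The norm of f is given by ||f|| = sup_{||x||=1} |f(x)|.
On span{e_1}, ||e_1|| = 1, so ||f|| = |f(e_1)| / ||e_1||
= |10| / 1 = 10.0000

10.0000


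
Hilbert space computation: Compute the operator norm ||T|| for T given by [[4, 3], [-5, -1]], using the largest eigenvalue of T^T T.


A^T A = [[41, 17], [17, 10]]
trace(A^T A) = 51, det(A^T A) = 121
discriminant = 51^2 - 4*121 = 2117
Largest eigenvalue of A^T A = (trace + sqrt(disc))/2 = 48.5054
||T|| = sqrt(48.5054) = 6.9646

6.9646


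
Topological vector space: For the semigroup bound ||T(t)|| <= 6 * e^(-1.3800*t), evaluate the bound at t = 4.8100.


||T(4.8100)|| <= 6 * exp(-1.3800 * 4.8100)
= 6 * exp(-6.6378)
= 6 * 0.0013
= 0.0079

0.0079


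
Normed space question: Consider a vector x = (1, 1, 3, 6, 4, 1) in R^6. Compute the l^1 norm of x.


The l^1 norm equals the sum of absolute values of all components.
||x||_1 = 1 + 1 + 3 + 6 + 4 + 1
= 16

16.0000


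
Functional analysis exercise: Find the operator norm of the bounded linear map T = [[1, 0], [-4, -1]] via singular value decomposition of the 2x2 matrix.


A^T A = [[17, 4], [4, 1]]
trace(A^T A) = 18, det(A^T A) = 1
discriminant = 18^2 - 4*1 = 320
Largest eigenvalue of A^T A = (trace + sqrt(disc))/2 = 17.9443
||T|| = sqrt(17.9443) = 4.2361

4.2361


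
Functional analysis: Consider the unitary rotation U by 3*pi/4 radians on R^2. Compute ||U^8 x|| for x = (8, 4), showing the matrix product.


U is a rotation by theta = 3*pi/4
U^8 = rotation by 8*theta = 24*pi/4 = 0*pi/4 (mod 2*pi)
cos(0*pi/4) = 1.0000, sin(0*pi/4) = 0.0000
U^8 x = (1.0000 * 8 - 0.0000 * 4, 0.0000 * 8 + 1.0000 * 4)
= (8.0000, 4.0000)
||U^8 x|| = sqrt(8.0000^2 + 4.0000^2) = sqrt(80.0000) = 8.9443

8.9443


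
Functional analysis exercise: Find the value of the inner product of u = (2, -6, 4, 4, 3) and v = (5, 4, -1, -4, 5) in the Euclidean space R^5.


Computing the standard inner product <u, v> = sum u_i * v_i
= 2*5 + -6*4 + 4*-1 + 4*-4 + 3*5
= 10 + -24 + -4 + -16 + 15
= -19

-19


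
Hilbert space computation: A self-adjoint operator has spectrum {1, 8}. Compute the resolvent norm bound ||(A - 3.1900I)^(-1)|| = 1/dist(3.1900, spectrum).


dist(3.1900, {1, 8}) = min(|3.1900 - 1|, |3.1900 - 8|)
= min(2.1900, 4.8100) = 2.1900
Resolvent bound = 1/2.1900 = 0.4566

0.4566


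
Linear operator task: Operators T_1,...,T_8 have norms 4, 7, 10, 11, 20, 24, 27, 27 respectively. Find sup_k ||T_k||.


By the Uniform Boundedness Principle, the supremum of norms is finite.
sup_k ||T_k|| = max(4, 7, 10, 11, 20, 24, 27, 27) = 27

27


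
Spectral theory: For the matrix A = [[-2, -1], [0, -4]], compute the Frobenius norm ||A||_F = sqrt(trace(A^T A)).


||A||_F^2 = sum a_ij^2
= (-2)^2 + (-1)^2 + 0^2 + (-4)^2
= 4 + 1 + 0 + 16 = 21
||A||_F = sqrt(21) = 4.5826

4.5826


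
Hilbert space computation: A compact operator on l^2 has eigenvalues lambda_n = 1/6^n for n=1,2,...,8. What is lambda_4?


The eigenvalue formula gives lambda_4 = 1/6^4
= 1/1296
= 7.7160e-04

7.7160e-04


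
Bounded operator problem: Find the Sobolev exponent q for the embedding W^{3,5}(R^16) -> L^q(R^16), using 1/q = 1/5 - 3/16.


Using the Sobolev embedding formula: 1/q = 1/p - k/n
1/q = 1/5 - 3/16 = 1/80
q = 1/(1/80) = 80

80.0000


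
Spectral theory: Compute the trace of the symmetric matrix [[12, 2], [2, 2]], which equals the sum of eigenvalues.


For a self-adjoint (symmetric) matrix, the eigenvalues are real.
The sum of eigenvalues equals the trace of the matrix.
trace = 12 + 2 = 14

14


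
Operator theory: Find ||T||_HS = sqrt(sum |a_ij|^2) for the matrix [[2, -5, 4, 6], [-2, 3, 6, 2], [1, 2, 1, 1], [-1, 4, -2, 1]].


The Hilbert-Schmidt norm is sqrt(sum of squares of all entries).
Sum of squares = 2^2 + (-5)^2 + 4^2 + 6^2 + (-2)^2 + 3^2 + 6^2 + 2^2 + 1^2 + 2^2 + 1^2 + 1^2 + (-1)^2 + 4^2 + (-2)^2 + 1^2
= 4 + 25 + 16 + 36 + 4 + 9 + 36 + 4 + 1 + 4 + 1 + 1 + 1 + 16 + 4 + 1 = 163
||T||_HS = sqrt(163) = 12.7671

12.7671


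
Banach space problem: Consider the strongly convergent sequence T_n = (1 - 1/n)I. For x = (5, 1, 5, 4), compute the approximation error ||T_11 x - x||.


T_11 x - x = (1 - 1/11)x - x = -x/11
||x|| = sqrt(67) = 8.1854
||T_11 x - x|| = ||x||/11 = 8.1854/11 = 0.7441

0.7441


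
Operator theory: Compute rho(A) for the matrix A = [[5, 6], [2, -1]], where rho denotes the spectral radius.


For a 2x2 matrix, eigenvalues satisfy lambda^2 - (trace)*lambda + det = 0
trace = 5 + -1 = 4
det = 5*-1 - 6*2 = -17
discriminant = 4^2 - 4*(-17) = 84
spectral radius = max |eigenvalue| = 6.5826

6.5826


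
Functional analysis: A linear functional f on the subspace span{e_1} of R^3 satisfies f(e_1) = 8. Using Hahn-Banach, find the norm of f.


The norm of f is given by ||f|| = sup_{||x||=1} |f(x)|.
On span{e_1}, ||e_1|| = 1, so ||f|| = |f(e_1)| / ||e_1||
= |8| / 1 = 8.0000

8.0000


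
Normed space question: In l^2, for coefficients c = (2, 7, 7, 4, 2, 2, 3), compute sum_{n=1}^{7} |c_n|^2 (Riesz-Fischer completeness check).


sum |c_n|^2 = 2^2 + 7^2 + 7^2 + 4^2 + 2^2 + 2^2 + 3^2
= 4 + 49 + 49 + 16 + 4 + 4 + 9
= 135

135


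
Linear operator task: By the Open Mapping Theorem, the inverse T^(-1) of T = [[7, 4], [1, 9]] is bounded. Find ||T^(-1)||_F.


det(T) = 7*9 - 4*1 = 59
T^(-1) = (1/59) * [[9, -4], [-1, 7]] = [[0.1525, -0.0678], [-0.0169, 0.1186]]
||T^(-1)||_F^2 = 0.1525^2 + (-0.0678)^2 + (-0.0169)^2 + 0.1186^2 = 0.0422
||T^(-1)||_F = sqrt(0.0422) = 0.2055

0.2055


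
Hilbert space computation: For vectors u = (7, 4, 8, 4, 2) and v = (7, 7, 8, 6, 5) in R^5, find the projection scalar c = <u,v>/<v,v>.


Computing <u,v> = 7*7 + 4*7 + 8*8 + 4*6 + 2*5 = 175
Computing <v,v> = 7^2 + 7^2 + 8^2 + 6^2 + 5^2 = 223
Projection coefficient = 175/223 = 0.7848

0.7848


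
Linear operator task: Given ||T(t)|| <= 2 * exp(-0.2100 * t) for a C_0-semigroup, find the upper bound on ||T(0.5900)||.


||T(0.5900)|| <= 2 * exp(-0.2100 * 0.5900)
= 2 * exp(-0.1239)
= 2 * 0.8835
= 1.7669

1.7669


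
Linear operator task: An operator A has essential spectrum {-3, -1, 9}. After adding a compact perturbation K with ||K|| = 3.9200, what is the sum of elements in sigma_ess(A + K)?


By Weyl's theorem, the essential spectrum is invariant under compact perturbations.
sigma_ess(A + K) = sigma_ess(A) = {-3, -1, 9}
Sum = -3 + -1 + 9 = 5

5


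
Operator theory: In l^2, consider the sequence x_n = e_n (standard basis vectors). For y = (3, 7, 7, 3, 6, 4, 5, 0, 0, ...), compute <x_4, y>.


x_4 = e_4 is the standard basis vector with 1 in position 4.
<x_4, y> = y_4 = 3
As n -> infinity, <x_n, y> -> 0, confirming weak convergence of (x_n) to 0.

3


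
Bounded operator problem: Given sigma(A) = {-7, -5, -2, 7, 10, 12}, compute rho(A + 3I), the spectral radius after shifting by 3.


Spectrum of A + 3I = {-4, -2, 1, 10, 13, 15}
Spectral radius = max |lambda| over the shifted spectrum
= max(4, 2, 1, 10, 13, 15) = 15

15


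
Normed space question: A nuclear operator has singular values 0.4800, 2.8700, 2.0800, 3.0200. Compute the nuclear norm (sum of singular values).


The nuclear norm is the sum of all singular values.
||T||_1 = 0.4800 + 2.8700 + 2.0800 + 3.0200
= 8.4500

8.4500


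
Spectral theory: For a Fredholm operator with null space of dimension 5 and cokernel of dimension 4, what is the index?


The Fredholm index is defined as ind(T) = dim(ker T) - dim(coker T)
= 5 - 4
= 1

1


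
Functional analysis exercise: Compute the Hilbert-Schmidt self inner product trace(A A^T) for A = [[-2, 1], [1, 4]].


trace(A * A^T) = sum of squares of all entries
= (-2)^2 + 1^2 + 1^2 + 4^2
= 4 + 1 + 1 + 16
= 22

22


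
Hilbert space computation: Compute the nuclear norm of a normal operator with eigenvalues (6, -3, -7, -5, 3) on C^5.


For a normal operator, singular values equal |eigenvalues|.
Trace norm = sum |lambda_i| = 6 + 3 + 7 + 5 + 3
= 24

24


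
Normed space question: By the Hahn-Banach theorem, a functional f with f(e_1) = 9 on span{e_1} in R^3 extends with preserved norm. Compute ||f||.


The norm of f is given by ||f|| = sup_{||x||=1} |f(x)|.
On span{e_1}, ||e_1|| = 1, so ||f|| = |f(e_1)| / ||e_1||
= |9| / 1 = 9.0000

9.0000


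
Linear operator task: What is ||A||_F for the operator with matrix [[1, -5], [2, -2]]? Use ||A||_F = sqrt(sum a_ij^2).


||A||_F^2 = sum a_ij^2
= 1^2 + (-5)^2 + 2^2 + (-2)^2
= 1 + 25 + 4 + 4 = 34
||A||_F = sqrt(34) = 5.8310

5.8310


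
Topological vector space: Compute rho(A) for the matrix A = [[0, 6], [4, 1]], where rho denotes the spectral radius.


For a 2x2 matrix, eigenvalues satisfy lambda^2 - (trace)*lambda + det = 0
trace = 0 + 1 = 1
det = 0*1 - 6*4 = -24
discriminant = 1^2 - 4*(-24) = 97
spectral radius = max |eigenvalue| = 5.4244

5.4244


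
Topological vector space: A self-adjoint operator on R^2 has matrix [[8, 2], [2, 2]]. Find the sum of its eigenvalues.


For a self-adjoint (symmetric) matrix, the eigenvalues are real.
The sum of eigenvalues equals the trace of the matrix.
trace = 8 + 2 = 10

10


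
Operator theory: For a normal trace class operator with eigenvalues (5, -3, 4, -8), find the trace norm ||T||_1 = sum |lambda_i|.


For a normal operator, singular values equal |eigenvalues|.
Trace norm = sum |lambda_i| = 5 + 3 + 4 + 8
= 20

20


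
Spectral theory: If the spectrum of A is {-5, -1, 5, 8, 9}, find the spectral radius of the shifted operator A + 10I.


Spectrum of A + 10I = {5, 9, 15, 18, 19}
Spectral radius = max |lambda| over the shifted spectrum
= max(5, 9, 15, 18, 19) = 19

19


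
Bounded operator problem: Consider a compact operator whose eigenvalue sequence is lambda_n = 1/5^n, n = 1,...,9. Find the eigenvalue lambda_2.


The eigenvalue formula gives lambda_2 = 1/5^2
= 1/25
= 0.0400

0.0400


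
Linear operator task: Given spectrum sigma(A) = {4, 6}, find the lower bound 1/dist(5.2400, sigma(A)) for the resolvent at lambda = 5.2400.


dist(5.2400, {4, 6}) = min(|5.2400 - 4|, |5.2400 - 6|)
= min(1.2400, 0.7600) = 0.7600
Resolvent bound = 1/0.7600 = 1.3158

1.3158


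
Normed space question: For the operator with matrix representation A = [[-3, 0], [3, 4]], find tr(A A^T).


trace(A * A^T) = sum of squares of all entries
= (-3)^2 + 0^2 + 3^2 + 4^2
= 9 + 0 + 9 + 16
= 34

34


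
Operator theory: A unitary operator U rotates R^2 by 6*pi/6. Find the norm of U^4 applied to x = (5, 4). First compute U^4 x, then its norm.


U is a rotation by theta = 6*pi/6
U^4 = rotation by 4*theta = 24*pi/6 = 0*pi/6 (mod 2*pi)
cos(0*pi/6) = 1.0000, sin(0*pi/6) = 0.0000
U^4 x = (1.0000 * 5 - 0.0000 * 4, 0.0000 * 5 + 1.0000 * 4)
= (5.0000, 4.0000)
||U^4 x|| = sqrt(5.0000^2 + 4.0000^2) = sqrt(41.0000) = 6.4031

6.4031


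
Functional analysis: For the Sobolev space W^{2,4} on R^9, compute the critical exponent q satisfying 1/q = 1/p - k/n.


Using the Sobolev embedding formula: 1/q = 1/p - k/n
1/q = 1/4 - 2/9 = 1/36
q = 1/(1/36) = 36

36.0000


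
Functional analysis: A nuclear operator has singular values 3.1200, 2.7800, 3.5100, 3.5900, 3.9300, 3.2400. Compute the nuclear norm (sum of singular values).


The nuclear norm is the sum of all singular values.
||T||_1 = 3.1200 + 2.7800 + 3.5100 + 3.5900 + 3.9300 + 3.2400
= 20.1700

20.1700


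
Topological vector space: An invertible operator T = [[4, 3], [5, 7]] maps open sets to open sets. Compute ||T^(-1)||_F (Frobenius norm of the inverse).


det(T) = 4*7 - 3*5 = 13
T^(-1) = (1/13) * [[7, -3], [-5, 4]] = [[0.5385, -0.2308], [-0.3846, 0.3077]]
||T^(-1)||_F^2 = 0.5385^2 + (-0.2308)^2 + (-0.3846)^2 + 0.3077^2 = 0.5858
||T^(-1)||_F = sqrt(0.5858) = 0.7654

0.7654


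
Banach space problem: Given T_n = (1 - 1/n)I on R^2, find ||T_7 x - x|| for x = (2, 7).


T_7 x - x = (1 - 1/7)x - x = -x/7
||x|| = sqrt(53) = 7.2801
||T_7 x - x|| = ||x||/7 = 7.2801/7 = 1.0400

1.0400


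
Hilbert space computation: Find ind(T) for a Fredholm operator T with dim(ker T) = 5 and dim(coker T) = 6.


The Fredholm index is defined as ind(T) = dim(ker T) - dim(coker T)
= 5 - 6
= -1

-1


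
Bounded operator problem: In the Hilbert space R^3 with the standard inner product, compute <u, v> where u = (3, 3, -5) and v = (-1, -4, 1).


Computing the standard inner product <u, v> = sum u_i * v_i
= 3*-1 + 3*-4 + -5*1
= -3 + -12 + -5
= -20

-20


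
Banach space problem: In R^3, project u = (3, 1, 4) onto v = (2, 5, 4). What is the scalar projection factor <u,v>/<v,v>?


Computing <u,v> = 3*2 + 1*5 + 4*4 = 27
Computing <v,v> = 2^2 + 5^2 + 4^2 = 45
Projection coefficient = 27/45 = 0.6000

0.6000


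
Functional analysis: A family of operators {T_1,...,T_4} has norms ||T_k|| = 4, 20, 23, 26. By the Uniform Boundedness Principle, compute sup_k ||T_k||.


By the Uniform Boundedness Principle, the supremum of norms is finite.
sup_k ||T_k|| = max(4, 20, 23, 26) = 26

26


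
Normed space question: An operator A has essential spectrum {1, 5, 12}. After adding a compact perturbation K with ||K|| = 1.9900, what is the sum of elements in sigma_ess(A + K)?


By Weyl's theorem, the essential spectrum is invariant under compact perturbations.
sigma_ess(A + K) = sigma_ess(A) = {1, 5, 12}
Sum = 1 + 5 + 12 = 18

18


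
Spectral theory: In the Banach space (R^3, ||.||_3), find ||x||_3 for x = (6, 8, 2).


The l^3 norm = (sum |x_i|^3)^(1/3)
Sum of 3th powers = 216 + 512 + 8 = 736
||x||_3 = (736)^(1/3) = 9.0287

9.0287


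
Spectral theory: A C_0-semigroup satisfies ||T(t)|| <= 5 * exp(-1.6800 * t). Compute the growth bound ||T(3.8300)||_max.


||T(3.8300)|| <= 5 * exp(-1.6800 * 3.8300)
= 5 * exp(-6.4344)
= 5 * 0.0016
= 0.0080

0.0080


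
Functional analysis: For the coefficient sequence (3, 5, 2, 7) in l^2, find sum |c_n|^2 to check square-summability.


sum |c_n|^2 = 3^2 + 5^2 + 2^2 + 7^2
= 9 + 25 + 4 + 49
= 87

87


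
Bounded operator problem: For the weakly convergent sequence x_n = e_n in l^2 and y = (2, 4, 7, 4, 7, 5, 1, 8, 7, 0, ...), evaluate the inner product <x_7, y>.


x_7 = e_7 is the standard basis vector with 1 in position 7.
<x_7, y> = y_7 = 1
As n -> infinity, <x_n, y> -> 0, confirming weak convergence of (x_n) to 0.

1


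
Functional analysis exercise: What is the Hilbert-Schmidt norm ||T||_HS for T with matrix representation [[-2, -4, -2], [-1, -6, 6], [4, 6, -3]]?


The Hilbert-Schmidt norm is sqrt(sum of squares of all entries).
Sum of squares = (-2)^2 + (-4)^2 + (-2)^2 + (-1)^2 + (-6)^2 + 6^2 + 4^2 + 6^2 + (-3)^2
= 4 + 16 + 4 + 1 + 36 + 36 + 16 + 36 + 9 = 158
||T||_HS = sqrt(158) = 12.5698

12.5698


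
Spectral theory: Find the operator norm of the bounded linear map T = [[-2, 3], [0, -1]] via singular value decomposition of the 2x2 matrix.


A^T A = [[4, -6], [-6, 10]]
trace(A^T A) = 14, det(A^T A) = 4
discriminant = 14^2 - 4*4 = 180
Largest eigenvalue of A^T A = (trace + sqrt(disc))/2 = 13.7082
||T|| = sqrt(13.7082) = 3.7025

3.7025


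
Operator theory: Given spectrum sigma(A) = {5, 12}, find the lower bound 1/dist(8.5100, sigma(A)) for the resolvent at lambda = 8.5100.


dist(8.5100, {5, 12}) = min(|8.5100 - 5|, |8.5100 - 12|)
= min(3.5100, 3.4900) = 3.4900
Resolvent bound = 1/3.4900 = 0.2865

0.2865


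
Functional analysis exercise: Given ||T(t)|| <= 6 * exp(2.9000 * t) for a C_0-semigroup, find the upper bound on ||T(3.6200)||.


||T(3.6200)|| <= 6 * exp(2.9000 * 3.6200)
= 6 * exp(10.4980)
= 6 * 36242.9443
= 217457.6655

217457.6655


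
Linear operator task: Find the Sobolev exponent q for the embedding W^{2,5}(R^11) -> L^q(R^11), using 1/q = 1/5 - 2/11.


Using the Sobolev embedding formula: 1/q = 1/p - k/n
1/q = 1/5 - 2/11 = 1/55
q = 1/(1/55) = 55

55.0000


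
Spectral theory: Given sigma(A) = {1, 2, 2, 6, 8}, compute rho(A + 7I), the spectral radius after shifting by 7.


Spectrum of A + 7I = {8, 9, 9, 13, 15}
Spectral radius = max |lambda| over the shifted spectrum
= max(8, 9, 9, 13, 15) = 15

15


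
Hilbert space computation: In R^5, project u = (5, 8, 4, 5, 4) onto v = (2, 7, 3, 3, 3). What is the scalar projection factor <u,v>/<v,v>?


Computing <u,v> = 5*2 + 8*7 + 4*3 + 5*3 + 4*3 = 105
Computing <v,v> = 2^2 + 7^2 + 3^2 + 3^2 + 3^2 = 80
Projection coefficient = 105/80 = 1.3125

1.3125


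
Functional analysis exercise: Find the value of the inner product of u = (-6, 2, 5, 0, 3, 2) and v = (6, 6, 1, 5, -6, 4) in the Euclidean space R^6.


Computing the standard inner product <u, v> = sum u_i * v_i
= -6*6 + 2*6 + 5*1 + 0*5 + 3*-6 + 2*4
= -36 + 12 + 5 + 0 + -18 + 8
= -29

-29


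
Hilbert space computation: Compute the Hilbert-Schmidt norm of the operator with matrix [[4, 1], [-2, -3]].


The Hilbert-Schmidt norm is sqrt(sum of squares of all entries).
Sum of squares = 4^2 + 1^2 + (-2)^2 + (-3)^2
= 16 + 1 + 4 + 9 = 30
||T||_HS = sqrt(30) = 5.4772

5.4772


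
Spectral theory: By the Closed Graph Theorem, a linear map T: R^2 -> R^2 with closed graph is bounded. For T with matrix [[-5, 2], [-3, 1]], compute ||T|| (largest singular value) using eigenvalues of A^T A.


A^T A = [[34, -13], [-13, 5]]
trace(A^T A) = 39, det(A^T A) = 1
discriminant = 39^2 - 4*1 = 1517
Largest eigenvalue of A^T A = (trace + sqrt(disc))/2 = 38.9743
||T|| = sqrt(38.9743) = 6.2429

6.2429


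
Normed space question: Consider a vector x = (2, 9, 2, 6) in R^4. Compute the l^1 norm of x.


The l^1 norm equals the sum of absolute values of all components.
||x||_1 = 2 + 9 + 2 + 6
= 19

19.0000


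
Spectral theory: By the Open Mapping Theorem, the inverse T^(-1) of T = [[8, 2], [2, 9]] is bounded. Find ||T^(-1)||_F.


det(T) = 8*9 - 2*2 = 68
T^(-1) = (1/68) * [[9, -2], [-2, 8]] = [[0.1324, -0.0294], [-0.0294, 0.1176]]
||T^(-1)||_F^2 = 0.1324^2 + (-0.0294)^2 + (-0.0294)^2 + 0.1176^2 = 0.0331
||T^(-1)||_F = sqrt(0.0331) = 0.1819

0.1819


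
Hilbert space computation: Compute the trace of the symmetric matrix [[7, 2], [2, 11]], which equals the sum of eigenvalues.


For a self-adjoint (symmetric) matrix, the eigenvalues are real.
The sum of eigenvalues equals the trace of the matrix.
trace = 7 + 11 = 18

18


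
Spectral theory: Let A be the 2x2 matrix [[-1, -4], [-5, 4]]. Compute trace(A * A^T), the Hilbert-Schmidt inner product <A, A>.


trace(A * A^T) = sum of squares of all entries
= (-1)^2 + (-4)^2 + (-5)^2 + 4^2
= 1 + 16 + 25 + 16
= 58

58


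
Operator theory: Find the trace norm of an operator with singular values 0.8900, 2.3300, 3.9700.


The nuclear norm is the sum of all singular values.
||T||_1 = 0.8900 + 2.3300 + 3.9700
= 7.1900

7.1900


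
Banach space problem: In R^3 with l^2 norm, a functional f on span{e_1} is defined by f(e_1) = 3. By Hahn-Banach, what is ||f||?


The norm of f is given by ||f|| = sup_{||x||=1} |f(x)|.
On span{e_1}, ||e_1|| = 1, so ||f|| = |f(e_1)| / ||e_1||
= |3| / 1 = 3.0000

3.0000


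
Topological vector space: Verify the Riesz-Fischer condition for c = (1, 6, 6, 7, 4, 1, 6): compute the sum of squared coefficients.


sum |c_n|^2 = 1^2 + 6^2 + 6^2 + 7^2 + 4^2 + 1^2 + 6^2
= 1 + 36 + 36 + 49 + 16 + 1 + 36
= 175

175
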